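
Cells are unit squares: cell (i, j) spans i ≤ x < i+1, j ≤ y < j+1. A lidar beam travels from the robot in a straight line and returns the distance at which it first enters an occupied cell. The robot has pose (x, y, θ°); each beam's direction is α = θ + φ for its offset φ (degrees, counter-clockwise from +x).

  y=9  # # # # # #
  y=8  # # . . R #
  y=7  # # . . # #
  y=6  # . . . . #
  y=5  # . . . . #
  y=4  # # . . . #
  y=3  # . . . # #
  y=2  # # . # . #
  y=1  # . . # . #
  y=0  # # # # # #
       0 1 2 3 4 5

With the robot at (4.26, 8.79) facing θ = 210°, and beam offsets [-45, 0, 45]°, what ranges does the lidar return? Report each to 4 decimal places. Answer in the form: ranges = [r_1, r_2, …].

ranges = [0.8114, 2.6096, 0.8179]

beam 1: φ=-45°, α=165°
  cosα=-0.9659 sinα=0.2588 | (4,8) | tMaxX 0.2692 tMaxY 0.8114 | tΔX 1.0353 tΔY 3.8637
    t=0.2692 [x] (3,8)
    t=0.8114 [y] (3,9) — stop
  → r_1 = 0.8114
beam 2: φ=0°, α=210°
  cosα=-0.8660 sinα=-0.5000 | (4,8) | tMaxX 0.3002 tMaxY 1.5800 | tΔX 1.1547 tΔY 2.0000
    t=0.3002 [x] (3,8)
    t=1.4549 [x] (2,8)
    t=1.5800 [y] (2,7)
    t=2.6096 [x] (1,7) — stop
  → r_2 = 2.6096
beam 3: φ=45°, α=255°
  cosα=-0.2588 sinα=-0.9659 | (4,8) | tMaxX 1.0046 tMaxY 0.8179 | tΔX 3.8637 tΔY 1.0353
    t=0.8179 [y] (4,7) — stop
  → r_3 = 0.8179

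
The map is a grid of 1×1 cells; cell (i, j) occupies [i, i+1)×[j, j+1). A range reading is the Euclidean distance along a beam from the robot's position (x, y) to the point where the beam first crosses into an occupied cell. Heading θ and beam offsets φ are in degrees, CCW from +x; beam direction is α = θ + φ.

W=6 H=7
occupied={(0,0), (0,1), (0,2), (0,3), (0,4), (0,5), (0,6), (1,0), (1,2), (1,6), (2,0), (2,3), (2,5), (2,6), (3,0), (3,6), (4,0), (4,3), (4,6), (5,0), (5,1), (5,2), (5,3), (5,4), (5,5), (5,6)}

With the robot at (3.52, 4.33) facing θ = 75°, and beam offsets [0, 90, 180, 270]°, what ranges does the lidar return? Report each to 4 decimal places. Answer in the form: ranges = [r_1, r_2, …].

beam 1: φ=0°, α=75°
  cosα=0.2588 sinα=0.9659 | (3,4) | tMaxX 1.8546 tMaxY 0.6936 | tΔX 3.8637 tΔY 1.0353
    t=0.6936 [y] (3,5)
    t=1.7289 [y] (3,6) — stop
  → r_1 = 1.7289
beam 2: φ=90°, α=165°
  cosα=-0.9659 sinα=0.2588 | (3,4) | tMaxX 0.5383 tMaxY 2.5887 | tΔX 1.0353 tΔY 3.8637
    t=0.5383 [x] (2,4)
    t=1.5736 [x] (1,4)
    t=2.5887 [y] (1,5)
    t=2.6089 [x] (0,5) — stop
  → r_2 = 2.6089
beam 3: φ=180°, α=255°
  cosα=-0.2588 sinα=-0.9659 | (3,4) | tMaxX 2.0091 tMaxY 0.3416 | tΔX 3.8637 tΔY 1.0353
    t=0.3416 [y] (3,3)
    t=1.3769 [y] (3,2)
    t=2.0091 [x] (2,2)
    t=2.4122 [y] (2,1)
    t=3.4475 [y] (2,0) — stop
  → r_3 = 3.4475
beam 4: φ=270°, α=345°
  cosα=0.9659 sinα=-0.2588 | (3,4) | tMaxX 0.4969 tMaxY 1.2750 | tΔX 1.0353 tΔY 3.8637
    t=0.4969 [x] (4,4)
    t=1.2750 [y] (4,3) — stop
  → r_4 = 1.2750

ranges = [1.7289, 2.6089, 3.4475, 1.2750]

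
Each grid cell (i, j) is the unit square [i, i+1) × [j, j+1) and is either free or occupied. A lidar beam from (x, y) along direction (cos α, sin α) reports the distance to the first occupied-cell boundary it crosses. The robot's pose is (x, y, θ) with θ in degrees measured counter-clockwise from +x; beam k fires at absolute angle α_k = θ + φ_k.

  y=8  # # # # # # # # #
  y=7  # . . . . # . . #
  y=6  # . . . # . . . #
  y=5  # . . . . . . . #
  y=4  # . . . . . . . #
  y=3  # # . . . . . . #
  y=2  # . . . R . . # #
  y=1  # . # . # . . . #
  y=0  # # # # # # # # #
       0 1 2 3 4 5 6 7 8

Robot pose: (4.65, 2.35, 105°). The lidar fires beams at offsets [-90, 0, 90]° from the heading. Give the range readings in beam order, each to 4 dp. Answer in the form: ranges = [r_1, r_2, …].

beam 1: φ=-90°, α=15°
  d=(0.9659,0.2588)  start (4,2)  tX=0.3623 tY=2.5114  stride 1/|dx|=1.0353 1/|dy|=3.8637
    cross x-line → (5,2), t=0.3623
    cross x-line → (6,2), t=1.3976
    cross x-line → (7,2), t=2.4329 (wall)
  → r_1 = 2.4329
beam 2: φ=0°, α=105°
  d=(-0.2588,0.9659)  start (4,2)  tX=2.5114 tY=0.6729  stride 1/|dx|=3.8637 1/|dy|=1.0353
    cross y-line → (4,3), t=0.6729
    cross y-line → (4,4), t=1.7082
    cross x-line → (3,4), t=2.5114
    cross y-line → (3,5), t=2.7435
    cross y-line → (3,6), t=3.7788
    cross y-line → (3,7), t=4.8140
    cross y-line → (3,8), t=5.8493 (wall)
  → r_2 = 5.8493
beam 3: φ=90°, α=195°
  d=(-0.9659,-0.2588)  start (4,2)  tX=0.6729 tY=1.3523  stride 1/|dx|=1.0353 1/|dy|=3.8637
    cross x-line → (3,2), t=0.6729
    cross y-line → (3,1), t=1.3523
    cross x-line → (2,1), t=1.7082 (wall)
  → r_3 = 1.7082

ranges = [2.4329, 5.8493, 1.7082]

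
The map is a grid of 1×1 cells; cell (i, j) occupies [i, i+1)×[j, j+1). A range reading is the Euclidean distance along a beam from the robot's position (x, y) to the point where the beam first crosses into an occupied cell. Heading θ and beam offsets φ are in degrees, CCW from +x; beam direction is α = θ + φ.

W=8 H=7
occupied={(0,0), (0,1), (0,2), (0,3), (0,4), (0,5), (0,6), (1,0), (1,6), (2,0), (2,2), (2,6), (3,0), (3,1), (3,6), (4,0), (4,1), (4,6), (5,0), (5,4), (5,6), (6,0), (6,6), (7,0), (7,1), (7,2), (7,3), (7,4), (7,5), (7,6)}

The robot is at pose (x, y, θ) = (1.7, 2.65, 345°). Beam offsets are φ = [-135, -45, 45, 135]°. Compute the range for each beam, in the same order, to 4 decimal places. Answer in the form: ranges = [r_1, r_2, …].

ranges = [0.8083, 0.6000, 0.3464, 1.4000]

beam 1: φ=-135°, α=210°
  direction (-0.8660, -0.5000); cell (1,2); t to first gridline: x 0.8083, y 1.3000 (then +1.1547 / +2.0000)
    (0,2) via x @ 0.8083  # hit
  → r_1 = 0.8083
beam 2: φ=-45°, α=300°
  direction (0.5000, -0.8660); cell (1,2); t to first gridline: x 0.6000, y 0.7506 (then +2.0000 / +1.1547)
    (2,2) via x @ 0.6000  # hit
  → r_2 = 0.6000
beam 3: φ=45°, α=30°
  direction (0.8660, 0.5000); cell (1,2); t to first gridline: x 0.3464, y 0.7000 (then +1.1547 / +2.0000)
    (2,2) via x @ 0.3464  # hit
  → r_3 = 0.3464
beam 4: φ=135°, α=120°
  direction (-0.5000, 0.8660); cell (1,2); t to first gridline: x 1.4000, y 0.4041 (then +2.0000 / +1.1547)
    (1,3) via y @ 0.4041
    (0,3) via x @ 1.4000  # hit
  → r_4 = 1.4000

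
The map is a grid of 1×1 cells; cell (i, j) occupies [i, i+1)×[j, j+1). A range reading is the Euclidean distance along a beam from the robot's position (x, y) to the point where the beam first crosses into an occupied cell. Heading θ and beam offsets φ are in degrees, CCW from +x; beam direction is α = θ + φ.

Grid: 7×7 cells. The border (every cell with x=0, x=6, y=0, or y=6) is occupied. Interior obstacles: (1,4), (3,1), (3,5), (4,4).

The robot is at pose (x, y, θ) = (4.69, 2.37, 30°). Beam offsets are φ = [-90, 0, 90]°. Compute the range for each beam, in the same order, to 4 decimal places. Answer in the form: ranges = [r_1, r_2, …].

beam 1: φ=-90°, α=300°
  dir = (cos 300°, sin 300°) = (0.5000, -0.8660); from cell (4,2)
  next x-line at t=0.6200, next y-line at t=0.4272; Δt_x=2.0000, Δt_y=1.1547
    y: enter (4,1) at t=0.4272
    x: enter (5,1) at t=0.6200
    y: enter (5,0) at t=1.5819 ← occupied
  → r_1 = 1.5819
beam 2: φ=0°, α=30°
  dir = (cos 30°, sin 30°) = (0.8660, 0.5000); from cell (4,2)
  next x-line at t=0.3580, next y-line at t=1.2600; Δt_x=1.1547, Δt_y=2.0000
    x: enter (5,2) at t=0.3580
    y: enter (5,3) at t=1.2600
    x: enter (6,3) at t=1.5127 ← occupied
  → r_2 = 1.5127
beam 3: φ=90°, α=120°
  dir = (cos 120°, sin 120°) = (-0.5000, 0.8660); from cell (4,2)
  next x-line at t=1.3800, next y-line at t=0.7275; Δt_x=2.0000, Δt_y=1.1547
    y: enter (4,3) at t=0.7275
    x: enter (3,3) at t=1.3800
    y: enter (3,4) at t=1.8822
    y: enter (3,5) at t=3.0369 ← occupied
  → r_3 = 3.0369

ranges = [1.5819, 1.5127, 3.0369]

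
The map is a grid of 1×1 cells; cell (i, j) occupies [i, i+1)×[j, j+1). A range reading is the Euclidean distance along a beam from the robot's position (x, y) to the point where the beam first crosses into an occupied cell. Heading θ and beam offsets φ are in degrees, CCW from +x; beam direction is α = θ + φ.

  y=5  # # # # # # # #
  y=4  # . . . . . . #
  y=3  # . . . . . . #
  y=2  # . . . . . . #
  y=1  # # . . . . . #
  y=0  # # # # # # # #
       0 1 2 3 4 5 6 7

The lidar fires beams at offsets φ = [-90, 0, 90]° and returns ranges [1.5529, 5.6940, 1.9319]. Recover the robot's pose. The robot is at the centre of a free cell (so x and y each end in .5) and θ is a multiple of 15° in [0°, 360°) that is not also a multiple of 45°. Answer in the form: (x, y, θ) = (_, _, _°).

(x, y, θ) = (6.5, 3.5, 195°)

Candidates: 23 free-cell centres × 16 headings = 368 poses. Raycast each; keep the one whose scan matches to 4 dp.
  (2.5, 1.5, 60°): beam 1 = 1.0000 ≠ 1.5529 ✗
  (5.5, 2.5, 165°): beam 1 = 2.5882 ≠ 1.5529 ✗
  (3.5, 1.5, 60°): beam 1 = 1.0000 ≠ 1.5529 ✗
  (1.5, 3.5, 165°): beam 2 = 0.5176 ≠ 5.6940 ✗
  (3.5, 2.5, 75°): beam 1 = 3.6235 ≠ 1.5529 ✗
  …
  (6.5, 3.5, 195°): r_1=1.5529, r_2=5.6940, r_3=1.9319 — all match ✓
No second candidate reproduces the full scan.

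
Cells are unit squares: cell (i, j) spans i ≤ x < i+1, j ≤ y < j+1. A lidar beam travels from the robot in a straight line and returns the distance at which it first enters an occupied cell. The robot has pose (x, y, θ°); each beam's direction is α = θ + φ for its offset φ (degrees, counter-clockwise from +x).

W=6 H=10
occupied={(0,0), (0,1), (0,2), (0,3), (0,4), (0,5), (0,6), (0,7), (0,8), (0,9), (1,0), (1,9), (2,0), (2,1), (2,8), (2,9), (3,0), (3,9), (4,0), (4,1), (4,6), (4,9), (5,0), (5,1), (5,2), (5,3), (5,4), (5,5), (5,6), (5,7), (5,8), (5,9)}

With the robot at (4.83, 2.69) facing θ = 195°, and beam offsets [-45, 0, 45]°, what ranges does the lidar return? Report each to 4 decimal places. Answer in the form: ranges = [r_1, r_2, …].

beam 1: φ=-45°, α=150°
  dir = (cos 150°, sin 150°) = (-0.8660, 0.5000); from cell (4,2)
  next x-line at t=0.9584, next y-line at t=0.6200; Δt_x=1.1547, Δt_y=2.0000
    y: enter (4,3) at t=0.6200
    x: enter (3,3) at t=0.9584
    x: enter (2,3) at t=2.1131
    y: enter (2,4) at t=2.6200
    x: enter (1,4) at t=3.2678
    x: enter (0,4) at t=4.4225 ← occupied
  → r_1 = 4.4225
beam 2: φ=0°, α=195°
  dir = (cos 195°, sin 195°) = (-0.9659, -0.2588); from cell (4,2)
  next x-line at t=0.8593, next y-line at t=2.6660; Δt_x=1.0353, Δt_y=3.8637
    x: enter (3,2) at t=0.8593
    x: enter (2,2) at t=1.8946
    y: enter (2,1) at t=2.6660 ← occupied
  → r_2 = 2.6660
beam 3: φ=45°, α=240°
  dir = (cos 240°, sin 240°) = (-0.5000, -0.8660); from cell (4,2)
  next x-line at t=1.6600, next y-line at t=0.7967; Δt_x=2.0000, Δt_y=1.1547
    y: enter (4,1) at t=0.7967 ← occupied
  → r_3 = 0.7967

ranges = [4.4225, 2.6660, 0.7967]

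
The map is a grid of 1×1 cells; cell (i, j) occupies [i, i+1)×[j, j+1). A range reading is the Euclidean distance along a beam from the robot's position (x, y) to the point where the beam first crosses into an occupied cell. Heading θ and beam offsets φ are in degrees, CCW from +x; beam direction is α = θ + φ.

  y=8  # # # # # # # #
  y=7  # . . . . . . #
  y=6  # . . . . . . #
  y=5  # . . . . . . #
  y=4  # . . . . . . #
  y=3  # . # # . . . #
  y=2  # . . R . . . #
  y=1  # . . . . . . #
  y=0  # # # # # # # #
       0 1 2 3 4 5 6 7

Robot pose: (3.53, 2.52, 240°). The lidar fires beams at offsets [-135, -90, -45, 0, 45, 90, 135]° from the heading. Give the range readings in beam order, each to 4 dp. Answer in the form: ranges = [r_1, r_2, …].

beam 1: φ=-135°, α=105°
  direction (-0.2588, 0.9659); cell (3,2); t to first gridline: x 2.0478, y 0.4969 (then +3.8637 / +1.0353)
    (3,3) via y @ 0.4969  # hit
  → r_1 = 0.4969
beam 2: φ=-90°, α=150°
  direction (-0.8660, 0.5000); cell (3,2); t to first gridline: x 0.6120, y 0.9600 (then +1.1547 / +2.0000)
    (2,2) via x @ 0.6120
    (2,3) via y @ 0.9600  # hit
  → r_2 = 0.9600
beam 3: φ=-45°, α=195°
  direction (-0.9659, -0.2588); cell (3,2); t to first gridline: x 0.5487, y 2.0091 (then +1.0353 / +3.8637)
    (2,2) via x @ 0.5487
    (1,2) via x @ 1.5840
    (1,1) via y @ 2.0091
    (0,1) via x @ 2.6192  # hit
  → r_3 = 2.6192
beam 4: φ=0°, α=240°
  direction (-0.5000, -0.8660); cell (3,2); t to first gridline: x 1.0600, y 0.6004 (then +2.0000 / +1.1547)
    (3,1) via y @ 0.6004
    (2,1) via x @ 1.0600
    (2,0) via y @ 1.7551  # hit
  → r_4 = 1.7551
beam 5: φ=45°, α=285°
  direction (0.2588, -0.9659); cell (3,2); t to first gridline: x 1.8159, y 0.5383 (then +3.8637 / +1.0353)
    (3,1) via y @ 0.5383
    (3,0) via y @ 1.5736  # hit
  → r_5 = 1.5736
beam 6: φ=90°, α=330°
  direction (0.8660, -0.5000); cell (3,2); t to first gridline: x 0.5427, y 1.0400 (then +1.1547 / +2.0000)
    (4,2) via x @ 0.5427
    (4,1) via y @ 1.0400
    (5,1) via x @ 1.6974
    (6,1) via x @ 2.8521
    (6,0) via y @ 3.0400  # hit
  → r_6 = 3.0400
beam 7: φ=135°, α=15°
  direction (0.9659, 0.2588); cell (3,2); t to first gridline: x 0.4866, y 1.8546 (then +1.0353 / +3.8637)
    (4,2) via x @ 0.4866
    (5,2) via x @ 1.5219
    (5,3) via y @ 1.8546
    (6,3) via x @ 2.5571
    (7,3) via x @ 3.5924  # hit
  → r_7 = 3.5924

ranges = [0.4969, 0.9600, 2.6192, 1.7551, 1.5736, 3.0400, 3.5924]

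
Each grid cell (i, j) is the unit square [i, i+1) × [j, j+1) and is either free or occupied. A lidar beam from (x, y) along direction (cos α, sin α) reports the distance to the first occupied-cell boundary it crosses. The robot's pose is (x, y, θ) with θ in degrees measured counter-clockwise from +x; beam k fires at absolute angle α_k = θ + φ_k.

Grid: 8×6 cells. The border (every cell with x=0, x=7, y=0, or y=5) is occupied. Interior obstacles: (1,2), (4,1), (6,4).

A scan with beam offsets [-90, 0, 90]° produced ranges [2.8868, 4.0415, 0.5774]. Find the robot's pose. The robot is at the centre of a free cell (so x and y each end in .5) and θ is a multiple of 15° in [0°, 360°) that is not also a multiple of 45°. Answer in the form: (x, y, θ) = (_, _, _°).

Enumerate (i+0.5, j+0.5, θ) over the 21 free cells and 16 admissible headings. For each, cast all 3 beams and compare to the given ranges.
  (1.5, 4.5, 75°): beam 1 = 5.6940 ≠ 2.8868 ✗
  (4.5, 3.5, 195°): beam 1 = 1.5529 ≠ 2.8868 ✗
  (6.5, 2.5, 240°): beam 1 = 5.0000 ≠ 2.8868 ✗
  (4.5, 3.5, 15°): beam 1 = 1.5529 ≠ 2.8868 ✗
  …
  (4.5, 2.5, 150°): r_1=2.8868, r_2=4.0415, r_3=0.5774 — all match ✓
Unique over the lattice → pose = (4.5, 2.5, 150°).

(x, y, θ) = (4.5, 2.5, 150°)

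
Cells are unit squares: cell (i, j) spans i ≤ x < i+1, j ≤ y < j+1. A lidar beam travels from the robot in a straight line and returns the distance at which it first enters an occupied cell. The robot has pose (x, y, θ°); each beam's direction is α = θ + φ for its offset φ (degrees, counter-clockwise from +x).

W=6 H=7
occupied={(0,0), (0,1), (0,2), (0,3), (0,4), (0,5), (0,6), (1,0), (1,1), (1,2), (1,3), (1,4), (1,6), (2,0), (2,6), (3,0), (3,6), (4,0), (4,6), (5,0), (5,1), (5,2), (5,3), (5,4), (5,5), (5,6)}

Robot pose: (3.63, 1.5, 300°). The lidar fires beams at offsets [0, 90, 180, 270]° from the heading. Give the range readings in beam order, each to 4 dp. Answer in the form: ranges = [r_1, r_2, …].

beam 1: φ=0°, α=300°
  d=(0.5000,-0.8660)  start (3,1)  tX=0.7400 tY=0.5774  stride 1/|dx|=2.0000 1/|dy|=1.1547
    cross y-line → (3,0), t=0.5774 (wall)
  → r_1 = 0.5774
beam 2: φ=90°, α=30°
  d=(0.8660,0.5000)  start (3,1)  tX=0.4272 tY=1.0000  stride 1/|dx|=1.1547 1/|dy|=2.0000
    cross x-line → (4,1), t=0.4272
    cross y-line → (4,2), t=1.0000
    cross x-line → (5,2), t=1.5819 (wall)
  → r_2 = 1.5819
beam 3: φ=180°, α=120°
  d=(-0.5000,0.8660)  start (3,1)  tX=1.2600 tY=0.5774  stride 1/|dx|=2.0000 1/|dy|=1.1547
    cross y-line → (3,2), t=0.5774
    cross x-line → (2,2), t=1.2600
    cross y-line → (2,3), t=1.7321
    cross y-line → (2,4), t=2.8868
    cross x-line → (1,4), t=3.2600 (wall)
  → r_3 = 3.2600
beam 4: φ=270°, α=210°
  d=(-0.8660,-0.5000)  start (3,1)  tX=0.7275 tY=1.0000  stride 1/|dx|=1.1547 1/|dy|=2.0000
    cross x-line → (2,1), t=0.7275
    cross y-line → (2,0), t=1.0000 (wall)
  → r_4 = 1.0000

ranges = [0.5774, 1.5819, 3.2600, 1.0000]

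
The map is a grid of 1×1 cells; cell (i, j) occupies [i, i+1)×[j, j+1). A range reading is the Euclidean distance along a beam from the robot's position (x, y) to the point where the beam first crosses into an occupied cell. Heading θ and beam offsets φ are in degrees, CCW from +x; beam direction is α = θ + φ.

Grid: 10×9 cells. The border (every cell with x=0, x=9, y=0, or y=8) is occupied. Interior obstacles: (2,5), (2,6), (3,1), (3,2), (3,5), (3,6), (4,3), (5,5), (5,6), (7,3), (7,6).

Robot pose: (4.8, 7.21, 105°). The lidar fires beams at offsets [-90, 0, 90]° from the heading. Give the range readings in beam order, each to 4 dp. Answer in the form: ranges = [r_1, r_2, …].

beam 1: φ=-90°, α=15°
  d=(0.9659,0.2588)  start (4,7)  tX=0.2071 tY=3.0523  stride 1/|dx|=1.0353 1/|dy|=3.8637
    cross x-line → (5,7), t=0.2071
    cross x-line → (6,7), t=1.2423
    cross x-line → (7,7), t=2.2776
    cross y-line → (7,8), t=3.0523 (wall)
  → r_1 = 3.0523
beam 2: φ=0°, α=105°
  d=(-0.2588,0.9659)  start (4,7)  tX=3.0910 tY=0.8179  stride 1/|dx|=3.8637 1/|dy|=1.0353
    cross y-line → (4,8), t=0.8179 (wall)
  → r_2 = 0.8179
beam 3: φ=90°, α=195°
  d=(-0.9659,-0.2588)  start (4,7)  tX=0.8282 tY=0.8114  stride 1/|dx|=1.0353 1/|dy|=3.8637
    cross y-line → (4,6), t=0.8114
    cross x-line → (3,6), t=0.8282 (wall)
  → r_3 = 0.8282

ranges = [3.0523, 0.8179, 0.8282]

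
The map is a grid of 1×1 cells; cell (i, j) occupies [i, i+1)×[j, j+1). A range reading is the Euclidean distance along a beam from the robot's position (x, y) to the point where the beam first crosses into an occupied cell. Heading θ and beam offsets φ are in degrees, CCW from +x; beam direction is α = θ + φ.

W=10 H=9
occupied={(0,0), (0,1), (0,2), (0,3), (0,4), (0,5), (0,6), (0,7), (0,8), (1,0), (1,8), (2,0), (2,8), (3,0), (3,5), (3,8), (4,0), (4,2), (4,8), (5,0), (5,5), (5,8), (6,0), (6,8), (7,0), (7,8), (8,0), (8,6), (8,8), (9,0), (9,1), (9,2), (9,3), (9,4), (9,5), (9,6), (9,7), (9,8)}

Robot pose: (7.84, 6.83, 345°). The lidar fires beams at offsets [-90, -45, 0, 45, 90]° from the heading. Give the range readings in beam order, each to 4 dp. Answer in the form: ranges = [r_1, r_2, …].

beam 1: φ=-90°, α=255°
  cosα=-0.2588 sinα=-0.9659 | (7,6) | tMaxX 3.2455 tMaxY 0.8593 | tΔX 3.8637 tΔY 1.0353
    t=0.8593 [y] (7,5)
    t=1.8946 [y] (7,4)
    t=2.9298 [y] (7,3)
    t=3.2455 [x] (6,3)
    t=3.9651 [y] (6,2)
    t=5.0004 [y] (6,1)
    t=6.0357 [y] (6,0) — stop
  → r_1 = 6.0357
beam 2: φ=-45°, α=300°
  cosα=0.5000 sinα=-0.8660 | (7,6) | tMaxX 0.3200 tMaxY 0.9584 | tΔX 2.0000 tΔY 1.1547
    t=0.3200 [x] (8,6) — stop
  → r_2 = 0.3200
beam 3: φ=0°, α=345°
  cosα=0.9659 sinα=-0.2588 | (7,6) | tMaxX 0.1656 tMaxY 3.2069 | tΔX 1.0353 tΔY 3.8637
    t=0.1656 [x] (8,6) — stop
  → r_3 = 0.1656
beam 4: φ=45°, α=30°
  cosα=0.8660 sinα=0.5000 | (7,6) | tMaxX 0.1848 tMaxY 0.3400 | tΔX 1.1547 tΔY 2.0000
    t=0.1848 [x] (8,6) — stop
  → r_4 = 0.1848
beam 5: φ=90°, α=75°
  cosα=0.2588 sinα=0.9659 | (7,6) | tMaxX 0.6182 tMaxY 0.1760 | tΔX 3.8637 tΔY 1.0353
    t=0.1760 [y] (7,7)
    t=0.6182 [x] (8,7)
    t=1.2113 [y] (8,8) — stop
  → r_5 = 1.2113

ranges = [6.0357, 0.3200, 0.1656, 0.1848, 1.2113]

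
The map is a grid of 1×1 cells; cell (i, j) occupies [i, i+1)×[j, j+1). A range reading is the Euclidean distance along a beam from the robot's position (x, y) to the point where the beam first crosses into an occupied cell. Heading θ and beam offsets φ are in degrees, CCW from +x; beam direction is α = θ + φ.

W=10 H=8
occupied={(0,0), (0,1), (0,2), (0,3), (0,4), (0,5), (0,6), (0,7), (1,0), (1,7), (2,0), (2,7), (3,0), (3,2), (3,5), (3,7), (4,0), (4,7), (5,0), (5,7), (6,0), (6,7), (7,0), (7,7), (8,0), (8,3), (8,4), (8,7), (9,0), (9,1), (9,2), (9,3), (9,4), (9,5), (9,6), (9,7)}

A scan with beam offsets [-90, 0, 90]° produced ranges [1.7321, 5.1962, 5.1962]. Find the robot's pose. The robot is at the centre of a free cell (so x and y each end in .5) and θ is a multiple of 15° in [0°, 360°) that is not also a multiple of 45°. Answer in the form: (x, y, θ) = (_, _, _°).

(x, y, θ) = (5.5, 5.5, 210°)

Enumerate (i+0.5, j+0.5, θ) over the 44 free cells and 16 admissible headings. For each, cast all 3 beams and compare to the given ranges.
  (3.5, 1.5, 210°): beam 1 = 0.5774 ≠ 1.7321 ✗
  (6.5, 3.5, 165°): beam 1 = 3.6235 ≠ 1.7321 ✗
  (6.5, 5.5, 60°): beam 2 = 1.7321 ≠ 5.1962 ✗
  …
  (5.5, 5.5, 210°): r_1=1.7321, r_2=5.1962, r_3=5.1962 — all match ✓
No second candidate reproduces the full scan.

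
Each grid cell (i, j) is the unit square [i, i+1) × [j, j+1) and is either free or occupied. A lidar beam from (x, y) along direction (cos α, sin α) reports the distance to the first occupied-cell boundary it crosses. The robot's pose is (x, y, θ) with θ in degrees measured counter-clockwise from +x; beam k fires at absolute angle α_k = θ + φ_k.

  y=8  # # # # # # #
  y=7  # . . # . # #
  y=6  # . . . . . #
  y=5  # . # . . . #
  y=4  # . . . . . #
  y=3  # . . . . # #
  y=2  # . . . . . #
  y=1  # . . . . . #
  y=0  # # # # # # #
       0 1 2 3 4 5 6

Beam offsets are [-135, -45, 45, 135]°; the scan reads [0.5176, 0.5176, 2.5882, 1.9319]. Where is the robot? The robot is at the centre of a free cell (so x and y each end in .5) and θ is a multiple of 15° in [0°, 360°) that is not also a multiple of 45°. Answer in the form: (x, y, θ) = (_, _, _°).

The pose lattice has 31·16 = 496 candidates. Test each by forward raycasting.
  (4.5, 3.5, 210°): beam 1 = 3.6235 ≠ 0.5176 ✗
  (3.5, 4.5, 150°): beam 1 = 2.5882 ≠ 0.5176 ✗
  (1.5, 7.5, 240°): beam 3 = 1.9319 ≠ 2.5882 ✗
  (2.5, 3.5, 165°): beam 1 = 4.0415 ≠ 0.5176 ✗
  …
  (5.5, 6.5, 150°): r_1=0.5176, r_2=0.5176, r_3=2.5882, r_4=1.9319 — all match ✓
Only this pose fits every beam.

(x, y, θ) = (5.5, 6.5, 150°)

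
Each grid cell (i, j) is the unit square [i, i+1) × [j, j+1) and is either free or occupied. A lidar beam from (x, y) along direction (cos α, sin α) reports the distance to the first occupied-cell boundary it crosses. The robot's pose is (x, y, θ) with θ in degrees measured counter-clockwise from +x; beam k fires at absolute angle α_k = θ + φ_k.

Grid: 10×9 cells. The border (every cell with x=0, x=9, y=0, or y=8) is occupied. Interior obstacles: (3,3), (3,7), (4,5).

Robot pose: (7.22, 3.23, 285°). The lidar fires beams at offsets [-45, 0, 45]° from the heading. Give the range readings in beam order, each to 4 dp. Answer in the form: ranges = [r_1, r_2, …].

beam 1: φ=-45°, α=240°
  d=(-0.5000,-0.8660)  start (7,3)  tX=0.4400 tY=0.2656  stride 1/|dx|=2.0000 1/|dy|=1.1547
    cross y-line → (7,2), t=0.2656
    cross x-line → (6,2), t=0.4400
    cross y-line → (6,1), t=1.4203
    cross x-line → (5,1), t=2.4400
    cross y-line → (5,0), t=2.5750 (wall)
  → r_1 = 2.5750
beam 2: φ=0°, α=285°
  d=(0.2588,-0.9659)  start (7,3)  tX=3.0137 tY=0.2381  stride 1/|dx|=3.8637 1/|dy|=1.0353
    cross y-line → (7,2), t=0.2381
    cross y-line → (7,1), t=1.2734
    cross y-line → (7,0), t=2.3087 (wall)
  → r_2 = 2.3087
beam 3: φ=45°, α=330°
  d=(0.8660,-0.5000)  start (7,3)  tX=0.9007 tY=0.4600  stride 1/|dx|=1.1547 1/|dy|=2.0000
    cross y-line → (7,2), t=0.4600
    cross x-line → (8,2), t=0.9007
    cross x-line → (9,2), t=2.0554 (wall)
  → r_3 = 2.0554

ranges = [2.5750, 2.3087, 2.0554]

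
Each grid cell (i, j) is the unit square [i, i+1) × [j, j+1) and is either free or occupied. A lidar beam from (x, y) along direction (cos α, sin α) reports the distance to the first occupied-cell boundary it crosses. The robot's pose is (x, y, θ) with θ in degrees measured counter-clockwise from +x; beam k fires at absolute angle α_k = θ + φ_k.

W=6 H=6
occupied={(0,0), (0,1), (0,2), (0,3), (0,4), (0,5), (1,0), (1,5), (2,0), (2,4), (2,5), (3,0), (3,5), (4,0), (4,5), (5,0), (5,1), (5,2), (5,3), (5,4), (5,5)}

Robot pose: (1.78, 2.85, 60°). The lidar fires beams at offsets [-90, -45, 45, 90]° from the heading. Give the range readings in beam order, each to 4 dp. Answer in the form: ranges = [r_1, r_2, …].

ranges = [3.7000, 3.3336, 2.2258, 0.9007]

beam 1: φ=-90°, α=330°
  dir = (cos 330°, sin 330°) = (0.8660, -0.5000); from cell (1,2)
  next x-line at t=0.2540, next y-line at t=1.7000; Δt_x=1.1547, Δt_y=2.0000
    x: enter (2,2) at t=0.2540
    x: enter (3,2) at t=1.4087
    y: enter (3,1) at t=1.7000
    x: enter (4,1) at t=2.5634
    y: enter (4,0) at t=3.7000 ← occupied
  → r_1 = 3.7000
beam 2: φ=-45°, α=15°
  dir = (cos 15°, sin 15°) = (0.9659, 0.2588); from cell (1,2)
  next x-line at t=0.2278, next y-line at t=0.5796; Δt_x=1.0353, Δt_y=3.8637
    x: enter (2,2) at t=0.2278
    y: enter (2,3) at t=0.5796
    x: enter (3,3) at t=1.2630
    x: enter (4,3) at t=2.2983
    x: enter (5,3) at t=3.3336 ← occupied
  → r_2 = 3.3336
beam 3: φ=45°, α=105°
  dir = (cos 105°, sin 105°) = (-0.2588, 0.9659); from cell (1,2)
  next x-line at t=3.0137, next y-line at t=0.1553; Δt_x=3.8637, Δt_y=1.0353
    y: enter (1,3) at t=0.1553
    y: enter (1,4) at t=1.1906
    y: enter (1,5) at t=2.2258 ← occupied
  → r_3 = 2.2258
beam 4: φ=90°, α=150°
  dir = (cos 150°, sin 150°) = (-0.8660, 0.5000); from cell (1,2)
  next x-line at t=0.9007, next y-line at t=0.3000; Δt_x=1.1547, Δt_y=2.0000
    y: enter (1,3) at t=0.3000
    x: enter (0,3) at t=0.9007 ← occupied
  → r_4 = 0.9007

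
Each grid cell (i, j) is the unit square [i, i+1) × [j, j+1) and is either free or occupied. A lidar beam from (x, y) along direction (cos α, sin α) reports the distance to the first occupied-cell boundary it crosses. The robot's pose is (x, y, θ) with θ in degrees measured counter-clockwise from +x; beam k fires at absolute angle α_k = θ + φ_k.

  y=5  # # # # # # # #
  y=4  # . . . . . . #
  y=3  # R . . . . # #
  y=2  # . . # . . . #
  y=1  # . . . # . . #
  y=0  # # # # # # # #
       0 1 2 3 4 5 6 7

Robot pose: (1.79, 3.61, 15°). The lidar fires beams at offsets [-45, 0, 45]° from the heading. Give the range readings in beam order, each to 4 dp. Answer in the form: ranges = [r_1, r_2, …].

beam 1: φ=-45°, α=330°
  d=(0.8660,-0.5000)  start (1,3)  tX=0.2425 tY=1.2200  stride 1/|dx|=1.1547 1/|dy|=2.0000
    cross x-line → (2,3), t=0.2425
    cross y-line → (2,2), t=1.2200
    cross x-line → (3,2), t=1.3972 (wall)
  → r_1 = 1.3972
beam 2: φ=0°, α=15°
  d=(0.9659,0.2588)  start (1,3)  tX=0.2174 tY=1.5068  stride 1/|dx|=1.0353 1/|dy|=3.8637
    cross x-line → (2,3), t=0.2174
    cross x-line → (3,3), t=1.2527
    cross y-line → (3,4), t=1.5068
    cross x-line → (4,4), t=2.2880
    cross x-line → (5,4), t=3.3232
    cross x-line → (6,4), t=4.3585
    cross y-line → (6,5), t=5.3705 (wall)
  → r_2 = 5.3705
beam 3: φ=45°, α=60°
  d=(0.5000,0.8660)  start (1,3)  tX=0.4200 tY=0.4503  stride 1/|dx|=2.0000 1/|dy|=1.1547
    cross x-line → (2,3), t=0.4200
    cross y-line → (2,4), t=0.4503
    cross y-line → (2,5), t=1.6050 (wall)
  → r_3 = 1.6050

ranges = [1.3972, 5.3705, 1.6050]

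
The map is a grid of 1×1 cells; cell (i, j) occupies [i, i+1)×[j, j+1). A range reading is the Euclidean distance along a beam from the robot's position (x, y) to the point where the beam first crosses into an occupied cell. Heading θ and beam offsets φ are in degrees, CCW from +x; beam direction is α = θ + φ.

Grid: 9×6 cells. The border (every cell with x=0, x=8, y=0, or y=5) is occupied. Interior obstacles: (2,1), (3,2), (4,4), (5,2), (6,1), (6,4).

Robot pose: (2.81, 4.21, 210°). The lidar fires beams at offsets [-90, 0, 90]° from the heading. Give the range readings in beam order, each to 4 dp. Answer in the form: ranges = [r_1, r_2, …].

ranges = [0.9122, 2.0900, 1.3972]

beam 1: φ=-90°, α=120°
  dir = (cos 120°, sin 120°) = (-0.5000, 0.8660); from cell (2,4)
  next x-line at t=1.6200, next y-line at t=0.9122; Δt_x=2.0000, Δt_y=1.1547
    y: enter (2,5) at t=0.9122 ← occupied
  → r_1 = 0.9122
beam 2: φ=0°, α=210°
  dir = (cos 210°, sin 210°) = (-0.8660, -0.5000); from cell (2,4)
  next x-line at t=0.9353, next y-line at t=0.4200; Δt_x=1.1547, Δt_y=2.0000
    y: enter (2,3) at t=0.4200
    x: enter (1,3) at t=0.9353
    x: enter (0,3) at t=2.0900 ← occupied
  → r_2 = 2.0900
beam 3: φ=90°, α=300°
  dir = (cos 300°, sin 300°) = (0.5000, -0.8660); from cell (2,4)
  next x-line at t=0.3800, next y-line at t=0.2425; Δt_x=2.0000, Δt_y=1.1547
    y: enter (2,3) at t=0.2425
    x: enter (3,3) at t=0.3800
    y: enter (3,2) at t=1.3972 ← occupied
  → r_3 = 1.3972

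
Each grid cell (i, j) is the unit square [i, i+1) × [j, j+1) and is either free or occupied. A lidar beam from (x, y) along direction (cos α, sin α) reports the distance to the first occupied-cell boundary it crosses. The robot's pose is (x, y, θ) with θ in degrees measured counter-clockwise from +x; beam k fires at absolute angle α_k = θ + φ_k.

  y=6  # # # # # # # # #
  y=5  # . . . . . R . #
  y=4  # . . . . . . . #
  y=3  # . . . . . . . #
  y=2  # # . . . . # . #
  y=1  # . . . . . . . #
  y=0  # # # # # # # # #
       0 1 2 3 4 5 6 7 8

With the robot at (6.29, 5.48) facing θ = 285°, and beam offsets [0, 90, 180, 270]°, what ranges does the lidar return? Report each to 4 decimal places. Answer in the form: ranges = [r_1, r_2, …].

ranges = [2.5675, 1.7703, 0.5383, 5.4766]

beam 1: φ=0°, α=285°
  direction (0.2588, -0.9659); cell (6,5); t to first gridline: x 2.7432, y 0.4969 (then +3.8637 / +1.0353)
    (6,4) via y @ 0.4969
    (6,3) via y @ 1.5322
    (6,2) via y @ 2.5675  # hit
  → r_1 = 2.5675
beam 2: φ=90°, α=15°
  direction (0.9659, 0.2588); cell (6,5); t to first gridline: x 0.7350, y 2.0091 (then +1.0353 / +3.8637)
    (7,5) via x @ 0.7350
    (8,5) via x @ 1.7703  # hit
  → r_2 = 1.7703
beam 3: φ=180°, α=105°
  direction (-0.2588, 0.9659); cell (6,5); t to first gridline: x 1.1205, y 0.5383 (then +3.8637 / +1.0353)
    (6,6) via y @ 0.5383  # hit
  → r_3 = 0.5383
beam 4: φ=270°, α=195°
  direction (-0.9659, -0.2588); cell (6,5); t to first gridline: x 0.3002, y 1.8546 (then +1.0353 / +3.8637)
    (5,5) via x @ 0.3002
    (4,5) via x @ 1.3355
    (4,4) via y @ 1.8546
    (3,4) via x @ 2.3708
    (2,4) via x @ 3.4061
    (1,4) via x @ 4.4413
    (0,4) via x @ 5.4766  # hit
  → r_4 = 5.4766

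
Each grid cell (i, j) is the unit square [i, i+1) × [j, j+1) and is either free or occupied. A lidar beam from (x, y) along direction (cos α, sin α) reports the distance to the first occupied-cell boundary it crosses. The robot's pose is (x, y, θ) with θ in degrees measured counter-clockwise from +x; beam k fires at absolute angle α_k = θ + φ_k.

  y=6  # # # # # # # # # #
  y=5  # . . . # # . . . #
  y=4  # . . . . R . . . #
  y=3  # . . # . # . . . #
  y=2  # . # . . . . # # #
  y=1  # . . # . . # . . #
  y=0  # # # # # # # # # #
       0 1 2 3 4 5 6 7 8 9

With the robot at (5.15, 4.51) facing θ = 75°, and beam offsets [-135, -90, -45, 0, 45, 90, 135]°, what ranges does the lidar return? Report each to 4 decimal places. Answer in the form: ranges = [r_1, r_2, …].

beam 1: φ=-135°, α=300°
  d=(0.5000,-0.8660)  start (5,4)  tX=1.7000 tY=0.5889  stride 1/|dx|=2.0000 1/|dy|=1.1547
    cross y-line → (5,3), t=0.5889 (wall)
  → r_1 = 0.5889
beam 2: φ=-90°, α=345°
  d=(0.9659,-0.2588)  start (5,4)  tX=0.8800 tY=1.9705  stride 1/|dx|=1.0353 1/|dy|=3.8637
    cross x-line → (6,4), t=0.8800
    cross x-line → (7,4), t=1.9153
    cross y-line → (7,3), t=1.9705
    cross x-line → (8,3), t=2.9505
    cross x-line → (9,3), t=3.9858 (wall)
  → r_2 = 3.9858
beam 3: φ=-45°, α=30°
  d=(0.8660,0.5000)  start (5,4)  tX=0.9815 tY=0.9800  stride 1/|dx|=1.1547 1/|dy|=2.0000
    cross y-line → (5,5), t=0.9800 (wall)
  → r_3 = 0.9800
beam 4: φ=0°, α=75°
  d=(0.2588,0.9659)  start (5,4)  tX=3.2841 tY=0.5073  stride 1/|dx|=3.8637 1/|dy|=1.0353
    cross y-line → (5,5), t=0.5073 (wall)
  → r_4 = 0.5073
beam 5: φ=45°, α=120°
  d=(-0.5000,0.8660)  start (5,4)  tX=0.3000 tY=0.5658  stride 1/|dx|=2.0000 1/|dy|=1.1547
    cross x-line → (4,4), t=0.3000
    cross y-line → (4,5), t=0.5658 (wall)
  → r_5 = 0.5658
beam 6: φ=90°, α=165°
  d=(-0.9659,0.2588)  start (5,4)  tX=0.1553 tY=1.8932  stride 1/|dx|=1.0353 1/|dy|=3.8637
    cross x-line → (4,4), t=0.1553
    cross x-line → (3,4), t=1.1906
    cross y-line → (3,5), t=1.8932
    cross x-line → (2,5), t=2.2258
    cross x-line → (1,5), t=3.2611
    cross x-line → (0,5), t=4.2964 (wall)
  → r_6 = 4.2964
beam 7: φ=135°, α=210°
  d=(-0.8660,-0.5000)  start (5,4)  tX=0.1732 tY=1.0200  stride 1/|dx|=1.1547 1/|dy|=2.0000
    cross x-line → (4,4), t=0.1732
    cross y-line → (4,3), t=1.0200
    cross x-line → (3,3), t=1.3279 (wall)
  → r_7 = 1.3279

ranges = [0.5889, 3.9858, 0.9800, 0.5073, 0.5658, 4.2964, 1.3279]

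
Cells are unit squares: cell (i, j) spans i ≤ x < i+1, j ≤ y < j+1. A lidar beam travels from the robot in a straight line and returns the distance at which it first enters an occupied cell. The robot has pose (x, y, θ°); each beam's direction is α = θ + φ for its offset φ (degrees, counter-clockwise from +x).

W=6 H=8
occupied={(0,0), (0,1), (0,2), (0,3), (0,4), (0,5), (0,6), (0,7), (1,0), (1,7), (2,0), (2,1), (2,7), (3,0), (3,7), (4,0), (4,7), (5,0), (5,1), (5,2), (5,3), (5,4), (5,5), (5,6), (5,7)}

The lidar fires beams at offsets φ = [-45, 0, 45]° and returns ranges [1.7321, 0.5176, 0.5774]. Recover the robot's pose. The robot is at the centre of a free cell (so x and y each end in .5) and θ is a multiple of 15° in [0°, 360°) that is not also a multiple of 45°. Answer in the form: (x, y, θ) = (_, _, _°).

(x, y, θ) = (2.5, 2.5, 255°)

Candidates: 23 free-cell centres × 16 headings = 368 poses. Raycast each; keep the one whose scan matches to 4 dp.
  (1.5, 2.5, 60°): beam 1 = 3.6235 ≠ 1.7321 ✗
  (2.5, 4.5, 210°): beam 1 = 1.5529 ≠ 1.7321 ✗
  (1.5, 5.5, 255°): beam 1 = 0.5774 ≠ 1.7321 ✗
  …
  (2.5, 2.5, 255°): r_1=1.7321, r_2=0.5176, r_3=0.5774 — all match ✓
No second candidate reproduces the full scan.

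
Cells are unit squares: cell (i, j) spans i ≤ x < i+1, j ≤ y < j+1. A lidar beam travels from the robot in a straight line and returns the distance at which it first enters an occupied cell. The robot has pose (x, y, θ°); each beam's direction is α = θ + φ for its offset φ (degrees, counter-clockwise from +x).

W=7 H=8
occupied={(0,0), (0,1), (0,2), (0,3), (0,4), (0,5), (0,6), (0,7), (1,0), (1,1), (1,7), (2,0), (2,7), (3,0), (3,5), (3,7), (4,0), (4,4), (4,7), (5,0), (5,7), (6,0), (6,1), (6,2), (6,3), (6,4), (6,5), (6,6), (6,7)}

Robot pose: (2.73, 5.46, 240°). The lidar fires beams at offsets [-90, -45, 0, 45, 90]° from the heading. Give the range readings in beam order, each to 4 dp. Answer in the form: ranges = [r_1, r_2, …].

beam 1: φ=-90°, α=150°
  cosα=-0.8660 sinα=0.5000 | (2,5) | tMaxX 0.8429 tMaxY 1.0800 | tΔX 1.1547 tΔY 2.0000
    t=0.8429 [x] (1,5)
    t=1.0800 [y] (1,6)
    t=1.9976 [x] (0,6) — stop
  → r_1 = 1.9976
beam 2: φ=-45°, α=195°
  cosα=-0.9659 sinα=-0.2588 | (2,5) | tMaxX 0.7558 tMaxY 1.7773 | tΔX 1.0353 tΔY 3.8637
    t=0.7558 [x] (1,5)
    t=1.7773 [y] (1,4)
    t=1.7910 [x] (0,4) — stop
  → r_2 = 1.7910
beam 3: φ=0°, α=240°
  cosα=-0.5000 sinα=-0.8660 | (2,5) | tMaxX 1.4600 tMaxY 0.5312 | tΔX 2.0000 tΔY 1.1547
    t=0.5312 [y] (2,4)
    t=1.4600 [x] (1,4)
    t=1.6859 [y] (1,3)
    t=2.8406 [y] (1,2)
    t=3.4600 [x] (0,2) — stop
  → r_3 = 3.4600
beam 4: φ=45°, α=285°
  cosα=0.2588 sinα=-0.9659 | (2,5) | tMaxX 1.0432 tMaxY 0.4762 | tΔX 3.8637 tΔY 1.0353
    t=0.4762 [y] (2,4)
    t=1.0432 [x] (3,4)
    t=1.5115 [y] (3,3)
    t=2.5468 [y] (3,2)
    t=3.5821 [y] (3,1)
    t=4.6173 [y] (3,0) — stop
  → r_4 = 4.6173
beam 5: φ=90°, α=330°
  cosα=0.8660 sinα=-0.5000 | (2,5) | tMaxX 0.3118 tMaxY 0.9200 | tΔX 1.1547 tΔY 2.0000
    t=0.3118 [x] (3,5) — stop
  → r_5 = 0.3118

ranges = [1.9976, 1.7910, 3.4600, 4.6173, 0.3118]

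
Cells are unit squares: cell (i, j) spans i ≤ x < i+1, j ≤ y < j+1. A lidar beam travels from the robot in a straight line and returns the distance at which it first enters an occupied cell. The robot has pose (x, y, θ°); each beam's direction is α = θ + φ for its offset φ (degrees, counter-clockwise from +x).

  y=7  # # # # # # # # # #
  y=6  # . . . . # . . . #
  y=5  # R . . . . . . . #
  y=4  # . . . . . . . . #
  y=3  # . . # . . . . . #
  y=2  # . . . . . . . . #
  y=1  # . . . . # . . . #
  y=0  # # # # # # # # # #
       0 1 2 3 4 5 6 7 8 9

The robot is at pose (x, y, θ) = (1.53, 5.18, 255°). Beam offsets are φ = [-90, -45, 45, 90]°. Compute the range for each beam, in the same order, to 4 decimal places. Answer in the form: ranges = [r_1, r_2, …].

beam 1: φ=-90°, α=165°
  dir = (cos 165°, sin 165°) = (-0.9659, 0.2588); from cell (1,5)
  next x-line at t=0.5487, next y-line at t=3.1682; Δt_x=1.0353, Δt_y=3.8637
    x: enter (0,5) at t=0.5487 ← occupied
  → r_1 = 0.5487
beam 2: φ=-45°, α=210°
  dir = (cos 210°, sin 210°) = (-0.8660, -0.5000); from cell (1,5)
  next x-line at t=0.6120, next y-line at t=0.3600; Δt_x=1.1547, Δt_y=2.0000
    y: enter (1,4) at t=0.3600
    x: enter (0,4) at t=0.6120 ← occupied
  → r_2 = 0.6120
beam 3: φ=45°, α=300°
  dir = (cos 300°, sin 300°) = (0.5000, -0.8660); from cell (1,5)
  next x-line at t=0.9400, next y-line at t=0.2078; Δt_x=2.0000, Δt_y=1.1547
    y: enter (1,4) at t=0.2078
    x: enter (2,4) at t=0.9400
    y: enter (2,3) at t=1.3625
    y: enter (2,2) at t=2.5172
    x: enter (3,2) at t=2.9400
    y: enter (3,1) at t=3.6719
    y: enter (3,0) at t=4.8266 ← occupied
  → r_3 = 4.8266
beam 4: φ=90°, α=345°
  dir = (cos 345°, sin 345°) = (0.9659, -0.2588); from cell (1,5)
  next x-line at t=0.4866, next y-line at t=0.6955; Δt_x=1.0353, Δt_y=3.8637
    x: enter (2,5) at t=0.4866
    y: enter (2,4) at t=0.6955
    x: enter (3,4) at t=1.5219
    x: enter (4,4) at t=2.5571
    x: enter (5,4) at t=3.5924
    y: enter (5,3) at t=4.5592
    x: enter (6,3) at t=4.6277
    x: enter (7,3) at t=5.6630
    x: enter (8,3) at t=6.6982
    x: enter (9,3) at t=7.7335 ← occupied
  → r_4 = 7.7335

ranges = [0.5487, 0.6120, 4.8266, 7.7335]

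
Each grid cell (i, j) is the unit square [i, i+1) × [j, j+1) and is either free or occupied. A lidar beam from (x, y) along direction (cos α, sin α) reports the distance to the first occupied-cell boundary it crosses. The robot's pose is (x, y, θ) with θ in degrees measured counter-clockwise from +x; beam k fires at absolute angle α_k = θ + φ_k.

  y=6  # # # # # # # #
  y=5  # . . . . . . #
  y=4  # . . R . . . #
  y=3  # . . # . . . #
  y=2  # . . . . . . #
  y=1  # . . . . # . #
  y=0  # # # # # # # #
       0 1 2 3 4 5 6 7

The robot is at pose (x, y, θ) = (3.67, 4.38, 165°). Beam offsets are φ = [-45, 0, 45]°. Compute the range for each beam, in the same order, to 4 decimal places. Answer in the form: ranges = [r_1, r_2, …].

beam 1: φ=-45°, α=120°
  direction (-0.5000, 0.8660); cell (3,4); t to first gridline: x 1.3400, y 0.7159 (then +2.0000 / +1.1547)
    (3,5) via y @ 0.7159
    (2,5) via x @ 1.3400
    (2,6) via y @ 1.8706  # hit
  → r_1 = 1.8706
beam 2: φ=0°, α=165°
  direction (-0.9659, 0.2588); cell (3,4); t to first gridline: x 0.6936, y 2.3955 (then +1.0353 / +3.8637)
    (2,4) via x @ 0.6936
    (1,4) via x @ 1.7289
    (1,5) via y @ 2.3955
    (0,5) via x @ 2.7642  # hit
  → r_2 = 2.7642
beam 3: φ=45°, α=210°
  direction (-0.8660, -0.5000); cell (3,4); t to first gridline: x 0.7736, y 0.7600 (then +1.1547 / +2.0000)
    (3,3) via y @ 0.7600  # hit
  → r_3 = 0.7600

ranges = [1.8706, 2.7642, 0.7600]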